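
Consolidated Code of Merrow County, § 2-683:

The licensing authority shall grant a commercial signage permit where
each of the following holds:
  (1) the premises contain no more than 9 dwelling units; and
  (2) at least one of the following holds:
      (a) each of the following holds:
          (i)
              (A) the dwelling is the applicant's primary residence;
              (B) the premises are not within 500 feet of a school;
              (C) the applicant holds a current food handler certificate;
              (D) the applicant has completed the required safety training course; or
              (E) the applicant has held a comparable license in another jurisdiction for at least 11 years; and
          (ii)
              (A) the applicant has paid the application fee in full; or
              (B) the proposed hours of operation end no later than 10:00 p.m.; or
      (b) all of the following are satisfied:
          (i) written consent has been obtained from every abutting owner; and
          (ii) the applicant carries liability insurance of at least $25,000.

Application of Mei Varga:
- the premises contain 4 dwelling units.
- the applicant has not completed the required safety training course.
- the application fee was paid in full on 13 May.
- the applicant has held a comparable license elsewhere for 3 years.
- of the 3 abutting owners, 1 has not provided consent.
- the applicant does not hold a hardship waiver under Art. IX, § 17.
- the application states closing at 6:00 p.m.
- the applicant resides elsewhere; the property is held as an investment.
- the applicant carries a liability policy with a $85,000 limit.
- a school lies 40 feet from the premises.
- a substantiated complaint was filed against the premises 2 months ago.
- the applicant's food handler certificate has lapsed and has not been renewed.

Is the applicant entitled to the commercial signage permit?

(1) ≤ 9 units — satisfied.
(A) primary residence — not met.
(B) ≥500 ft from school — not met.
(C) food handler cert. — not satisfied.
(D) safety training — not satisfied.
(E) prior license ≥ 11 yr — not satisfied.
(i) = F OR F OR F OR F OR F = false.
(A) fee paid — met.
(B) closes by 10 p.m. — satisfied.
(ii) = T OR T = true.
(a) = F AND T = false.
(i) all abutters consent — not met.
(ii) insurance ≥ $25,000 — holds.
(b): F AND T → false.
(2): F OR F → false.
Overall = T AND F = false.

No — denied.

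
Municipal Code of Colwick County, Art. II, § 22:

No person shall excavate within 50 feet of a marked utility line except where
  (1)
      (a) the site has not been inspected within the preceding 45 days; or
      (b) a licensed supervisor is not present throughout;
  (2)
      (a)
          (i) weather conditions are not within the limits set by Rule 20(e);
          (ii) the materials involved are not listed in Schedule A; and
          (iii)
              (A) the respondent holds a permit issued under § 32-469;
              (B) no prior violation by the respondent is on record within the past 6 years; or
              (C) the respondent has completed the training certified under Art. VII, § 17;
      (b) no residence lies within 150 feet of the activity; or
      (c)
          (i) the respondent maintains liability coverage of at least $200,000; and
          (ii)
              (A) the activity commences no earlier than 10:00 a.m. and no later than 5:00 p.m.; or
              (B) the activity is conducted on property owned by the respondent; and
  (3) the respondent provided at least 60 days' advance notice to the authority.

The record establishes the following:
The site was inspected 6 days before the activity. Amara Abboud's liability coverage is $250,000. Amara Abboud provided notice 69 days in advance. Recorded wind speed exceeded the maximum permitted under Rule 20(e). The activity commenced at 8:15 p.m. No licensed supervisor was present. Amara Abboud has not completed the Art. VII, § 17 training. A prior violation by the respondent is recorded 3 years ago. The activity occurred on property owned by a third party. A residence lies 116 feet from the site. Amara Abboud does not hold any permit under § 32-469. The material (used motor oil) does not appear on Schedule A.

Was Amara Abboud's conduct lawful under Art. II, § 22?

No — unlawful.

(a) not (site inspected) — fails.
(b) not (supervisor present) — holds.
(1) = F OR T = true.
(i) not (weather ok) — satisfied.
(ii) not (Schedule A material) — met.
(A) holds permit — not satisfied.
(B) no prior violation — not met.
(C) training certified — not satisfied.
(iii): F OR F OR F → false.
So (a) is not satisfied (T AND T AND F).
(b) no residence in 150 ft — not satisfied.
(i) coverage ≥ $200,000 — met.
(A) start within hours — not satisfied.
(B) own property — not met.
(ii) = F OR F = false.
So (c) is not satisfied (T AND F).
So (2) is not satisfied (F OR F OR F).
(3) ≥60 days' notice — holds.
Overall = T AND F AND T = false.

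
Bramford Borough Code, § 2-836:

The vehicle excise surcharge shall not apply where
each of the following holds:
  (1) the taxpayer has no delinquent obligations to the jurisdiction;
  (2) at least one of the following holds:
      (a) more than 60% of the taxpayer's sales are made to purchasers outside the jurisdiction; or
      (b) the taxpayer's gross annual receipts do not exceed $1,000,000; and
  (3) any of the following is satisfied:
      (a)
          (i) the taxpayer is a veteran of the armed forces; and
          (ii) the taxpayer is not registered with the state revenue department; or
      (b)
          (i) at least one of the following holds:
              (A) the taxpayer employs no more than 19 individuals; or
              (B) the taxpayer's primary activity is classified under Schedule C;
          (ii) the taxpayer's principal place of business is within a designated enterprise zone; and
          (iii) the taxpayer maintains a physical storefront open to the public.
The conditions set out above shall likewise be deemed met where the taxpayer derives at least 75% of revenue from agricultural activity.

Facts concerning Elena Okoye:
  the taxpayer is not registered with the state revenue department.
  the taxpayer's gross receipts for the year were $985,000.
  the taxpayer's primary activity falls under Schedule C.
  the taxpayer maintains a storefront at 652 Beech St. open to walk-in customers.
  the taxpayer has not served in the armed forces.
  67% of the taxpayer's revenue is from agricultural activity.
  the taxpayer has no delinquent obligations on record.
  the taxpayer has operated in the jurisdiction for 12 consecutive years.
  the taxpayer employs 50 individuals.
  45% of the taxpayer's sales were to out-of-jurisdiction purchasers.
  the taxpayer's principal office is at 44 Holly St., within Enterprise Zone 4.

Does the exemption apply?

(1) no delinquency — met.
(a) >60% out-of-jur. sales — not satisfied.
(b) receipts ≤ $1,000,000 — holds.
(2) = F OR T = true.
(i) veteran — not satisfied.
(ii) not (state-registered) — holds.
(a): F AND T → false.
(A) ≤ 19 employees — not met.
(B) Schedule C activity — satisfied.
(i): F OR T → true.
(ii) in enterprise zone — met.
(iii) has storefront — holds.
(b) = T AND T AND T = true.
(3) = F OR T = true.
Overall = T AND T AND T = true.
Exception (≥75% agricultural) — not satisfied.
Result: main true OR exception false → true.

Yes — exempt.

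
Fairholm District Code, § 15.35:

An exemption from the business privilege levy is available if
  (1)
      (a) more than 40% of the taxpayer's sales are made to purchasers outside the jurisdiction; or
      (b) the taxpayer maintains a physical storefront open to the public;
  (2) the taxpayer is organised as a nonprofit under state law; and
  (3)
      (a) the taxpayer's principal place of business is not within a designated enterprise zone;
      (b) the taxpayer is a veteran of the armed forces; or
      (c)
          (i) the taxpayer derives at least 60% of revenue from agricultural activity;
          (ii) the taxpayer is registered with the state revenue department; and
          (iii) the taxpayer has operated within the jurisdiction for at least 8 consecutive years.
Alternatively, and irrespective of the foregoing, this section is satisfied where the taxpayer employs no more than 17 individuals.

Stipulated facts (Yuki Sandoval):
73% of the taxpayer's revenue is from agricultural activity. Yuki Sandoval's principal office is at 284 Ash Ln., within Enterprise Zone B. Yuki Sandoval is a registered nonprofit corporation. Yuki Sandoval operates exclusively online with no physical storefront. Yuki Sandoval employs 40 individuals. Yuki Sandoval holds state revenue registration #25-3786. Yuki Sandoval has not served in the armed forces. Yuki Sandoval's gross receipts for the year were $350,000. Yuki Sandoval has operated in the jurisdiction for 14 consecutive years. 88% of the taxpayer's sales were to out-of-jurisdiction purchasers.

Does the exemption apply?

Yes — exempt.

(a) >40% out-of-jur. sales — satisfied.
(b) has storefront — fails.
(1): T OR F → true.
(2) nonprofit — satisfied.
(a) not (in enterprise zone) — not met.
(b) veteran — not satisfied.
(i) ≥60% agricultural — holds.
(ii) state-registered — met.
(iii) ≥ 8 yrs in jurisdiction — met.
(c): T AND T AND T → true.
So (3) is satisfied (F OR F OR T).
Overall = T AND T AND T = true.
Exception (≤ 17 employees) — not satisfied.
Result: main true OR exception false → true.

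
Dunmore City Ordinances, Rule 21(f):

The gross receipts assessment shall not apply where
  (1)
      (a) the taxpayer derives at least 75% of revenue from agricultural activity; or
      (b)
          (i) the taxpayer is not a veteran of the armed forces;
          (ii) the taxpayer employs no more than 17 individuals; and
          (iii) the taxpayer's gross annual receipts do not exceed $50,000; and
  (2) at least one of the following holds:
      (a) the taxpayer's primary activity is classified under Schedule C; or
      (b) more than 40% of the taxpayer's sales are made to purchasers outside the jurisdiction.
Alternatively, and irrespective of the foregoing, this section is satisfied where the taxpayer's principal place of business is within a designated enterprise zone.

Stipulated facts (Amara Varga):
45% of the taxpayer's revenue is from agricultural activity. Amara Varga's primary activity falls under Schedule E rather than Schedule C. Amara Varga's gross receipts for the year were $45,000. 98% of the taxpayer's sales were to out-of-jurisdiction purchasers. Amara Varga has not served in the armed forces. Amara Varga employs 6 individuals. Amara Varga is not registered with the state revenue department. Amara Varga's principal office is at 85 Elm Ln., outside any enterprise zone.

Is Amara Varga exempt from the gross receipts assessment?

Yes — exempt.

(a) ≥75% agricultural — not satisfied.
(i) not (veteran) — satisfied.
(ii) ≤ 17 employees — met.
(iii) receipts ≤ $50,000 — met.
So (b) is satisfied (T AND T AND T).
(1): F OR T → true.
(a) Schedule C activity — fails.
(b) >40% out-of-jur. sales — satisfied.
(2) = F OR T = true.
Overall = T AND T = true.
Exception (in enterprise zone) — not satisfied.
Result: main true OR exception false → true.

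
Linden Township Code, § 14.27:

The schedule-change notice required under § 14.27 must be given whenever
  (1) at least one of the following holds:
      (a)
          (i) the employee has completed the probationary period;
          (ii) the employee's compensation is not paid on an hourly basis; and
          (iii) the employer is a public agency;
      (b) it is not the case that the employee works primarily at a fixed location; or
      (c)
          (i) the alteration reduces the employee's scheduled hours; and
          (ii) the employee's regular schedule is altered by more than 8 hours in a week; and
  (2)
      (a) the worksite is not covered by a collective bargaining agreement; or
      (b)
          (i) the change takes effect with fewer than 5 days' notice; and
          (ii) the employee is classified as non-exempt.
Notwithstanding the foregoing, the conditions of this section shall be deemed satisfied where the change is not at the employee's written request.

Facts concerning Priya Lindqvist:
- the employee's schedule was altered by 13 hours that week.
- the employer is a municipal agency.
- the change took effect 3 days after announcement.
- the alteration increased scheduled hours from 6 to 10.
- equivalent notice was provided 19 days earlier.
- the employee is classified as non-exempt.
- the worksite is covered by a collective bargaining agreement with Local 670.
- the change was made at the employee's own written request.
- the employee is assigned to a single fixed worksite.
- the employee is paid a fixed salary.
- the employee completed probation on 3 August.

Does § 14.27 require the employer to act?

(i) past probation — holds.
(ii) not (hourly-paid) — holds.
(iii) public agency — satisfied.
(a) = T AND T AND T = true.
(b) not (fixed location) — not met.
(i) hours reduced — fails.
(ii) schedule shift > 8h — satisfied.
(c): F AND T → false.
So (1) is satisfied (T OR F OR F).
(a) no CBA — fails.
(i) < 5 days' notice — satisfied.
(ii) non-exempt — met.
So (b) is satisfied (T AND T).
So (2) is satisfied (F OR T).
So Overall is satisfied (T AND T).
Exception (not employee-requested) — not satisfied.
Result: main true OR exception false → true.

Yes — required.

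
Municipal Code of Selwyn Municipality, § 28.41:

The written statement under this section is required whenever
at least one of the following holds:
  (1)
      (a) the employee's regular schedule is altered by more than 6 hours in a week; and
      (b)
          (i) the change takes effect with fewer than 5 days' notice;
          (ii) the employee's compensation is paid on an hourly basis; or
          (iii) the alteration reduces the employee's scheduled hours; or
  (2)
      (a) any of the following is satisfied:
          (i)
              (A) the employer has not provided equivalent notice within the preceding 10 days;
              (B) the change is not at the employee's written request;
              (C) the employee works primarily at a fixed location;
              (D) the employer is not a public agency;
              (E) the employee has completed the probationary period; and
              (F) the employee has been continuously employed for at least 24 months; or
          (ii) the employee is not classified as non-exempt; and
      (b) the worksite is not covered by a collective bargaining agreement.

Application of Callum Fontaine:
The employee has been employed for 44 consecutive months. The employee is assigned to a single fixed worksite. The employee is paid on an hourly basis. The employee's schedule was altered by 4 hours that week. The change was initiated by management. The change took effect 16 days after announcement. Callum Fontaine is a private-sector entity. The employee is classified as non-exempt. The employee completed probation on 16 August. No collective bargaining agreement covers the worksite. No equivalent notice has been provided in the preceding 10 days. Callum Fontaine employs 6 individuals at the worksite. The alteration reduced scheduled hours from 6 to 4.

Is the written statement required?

Yes — required.

(a) schedule shift > 6h — fails.
(i) < 5 days' notice — not satisfied.
(ii) hourly-paid — satisfied.
(iii) hours reduced — holds.
So (b) is satisfied (F OR T OR T).
(1) = F AND T = false.
(A) no recent notice — satisfied.
(B) not employee-requested — met.
(C) fixed location — holds.
(D) not (public agency) — satisfied.
(E) past probation — satisfied.
(F) tenure ≥ 24 mo. — met.
(i): T AND T AND T AND T AND T AND T → true.
(ii) not (non-exempt) — fails.
(a): T OR F → true.
(b) no CBA — holds.
(2): T AND T → true.
So Overall is satisfied (F OR T).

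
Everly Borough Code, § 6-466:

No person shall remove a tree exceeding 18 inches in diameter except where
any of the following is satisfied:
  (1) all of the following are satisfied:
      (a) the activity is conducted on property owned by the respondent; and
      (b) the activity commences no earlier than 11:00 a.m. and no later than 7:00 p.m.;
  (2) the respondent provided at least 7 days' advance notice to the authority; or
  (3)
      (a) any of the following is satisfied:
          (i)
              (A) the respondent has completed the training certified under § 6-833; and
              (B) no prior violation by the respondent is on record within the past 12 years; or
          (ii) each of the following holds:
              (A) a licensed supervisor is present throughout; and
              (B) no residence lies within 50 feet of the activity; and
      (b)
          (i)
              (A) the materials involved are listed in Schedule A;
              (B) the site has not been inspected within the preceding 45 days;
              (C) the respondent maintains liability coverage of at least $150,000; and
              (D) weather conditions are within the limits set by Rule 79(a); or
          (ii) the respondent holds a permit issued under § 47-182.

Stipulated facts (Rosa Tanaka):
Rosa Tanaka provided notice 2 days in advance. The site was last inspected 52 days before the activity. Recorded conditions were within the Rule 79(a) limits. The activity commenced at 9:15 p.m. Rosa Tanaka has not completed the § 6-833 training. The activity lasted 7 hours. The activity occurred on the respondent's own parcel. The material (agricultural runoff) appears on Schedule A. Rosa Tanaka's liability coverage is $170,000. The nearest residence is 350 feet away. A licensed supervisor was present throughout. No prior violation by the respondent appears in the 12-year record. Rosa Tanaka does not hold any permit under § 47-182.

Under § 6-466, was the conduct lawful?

Yes — lawful.

(a) own property — met.
(b) start within hours — not met.
(1) = T AND F = false.
(2) ≥7 days' notice — not met.
(A) training certified — not satisfied.
(B) no prior violation — holds.
(i) = F AND T = false.
(A) supervisor present — holds.
(B) no residence in 50 ft — met.
So (ii) is satisfied (T AND T).
So (a) is satisfied (F OR T).
(A) Schedule A material — met.
(B) not (site inspected) — met.
(C) coverage ≥ $150,000 — holds.
(D) weather ok — met.
So (i) is satisfied (T AND T AND T AND T).
(ii) holds permit — fails.
(b) = T OR F = true.
(3) = T AND T = true.
Overall = F OR F OR T = true.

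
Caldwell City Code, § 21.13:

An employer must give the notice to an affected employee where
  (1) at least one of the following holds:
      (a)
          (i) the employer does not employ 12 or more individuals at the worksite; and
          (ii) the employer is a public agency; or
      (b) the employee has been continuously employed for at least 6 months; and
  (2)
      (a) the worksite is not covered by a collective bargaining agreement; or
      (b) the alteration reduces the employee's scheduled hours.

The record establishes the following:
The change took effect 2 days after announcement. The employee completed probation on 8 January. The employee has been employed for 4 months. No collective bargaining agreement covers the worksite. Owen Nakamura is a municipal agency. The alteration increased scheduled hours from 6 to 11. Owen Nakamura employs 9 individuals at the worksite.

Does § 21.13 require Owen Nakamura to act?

Yes — required.

(i) not (≥ 12 at site) — satisfied.
(ii) public agency — satisfied.
(a) = T AND T = true.
(b) tenure ≥ 6 mo. — not satisfied.
(1): T OR F → true.
(a) no CBA — satisfied.
(b) hours reduced — fails.
(2) = T OR F = true.
Overall = T AND T = true.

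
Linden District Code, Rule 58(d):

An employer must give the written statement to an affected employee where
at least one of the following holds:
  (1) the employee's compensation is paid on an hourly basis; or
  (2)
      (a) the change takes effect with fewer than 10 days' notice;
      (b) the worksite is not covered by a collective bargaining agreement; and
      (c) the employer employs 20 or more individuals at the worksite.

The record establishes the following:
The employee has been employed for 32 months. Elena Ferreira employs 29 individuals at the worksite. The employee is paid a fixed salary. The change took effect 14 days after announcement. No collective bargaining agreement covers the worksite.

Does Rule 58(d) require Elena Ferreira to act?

(1) hourly-paid — not satisfied.
(a) < 10 days' notice — not satisfied.
(b) no CBA — holds.
(c) ≥ 20 at site — holds.
(2) = F AND T AND T = false.
Overall: F OR F → false.

No — not required.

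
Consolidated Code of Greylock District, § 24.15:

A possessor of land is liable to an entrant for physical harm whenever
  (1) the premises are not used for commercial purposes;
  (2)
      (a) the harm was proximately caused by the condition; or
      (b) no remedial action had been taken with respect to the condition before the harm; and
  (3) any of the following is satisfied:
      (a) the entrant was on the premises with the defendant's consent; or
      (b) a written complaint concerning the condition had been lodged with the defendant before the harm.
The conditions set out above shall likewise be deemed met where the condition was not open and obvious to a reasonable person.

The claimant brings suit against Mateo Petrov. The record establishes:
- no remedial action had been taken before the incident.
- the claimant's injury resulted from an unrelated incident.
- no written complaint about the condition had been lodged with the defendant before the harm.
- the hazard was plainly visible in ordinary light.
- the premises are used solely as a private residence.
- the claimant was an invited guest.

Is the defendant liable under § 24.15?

Yes — liable.

(1) not (commercial use) — holds.
(a) proximate cause — fails.
(b) no remedial action — met.
So (2) is satisfied (F OR T).
(a) consent to enter — holds.
(b) complaint lodged — fails.
So (3) is satisfied (T OR F).
So Overall is satisfied (T AND T AND T).
Exception (not open/obvious) — not satisfied.
Result: main true OR exception false → true.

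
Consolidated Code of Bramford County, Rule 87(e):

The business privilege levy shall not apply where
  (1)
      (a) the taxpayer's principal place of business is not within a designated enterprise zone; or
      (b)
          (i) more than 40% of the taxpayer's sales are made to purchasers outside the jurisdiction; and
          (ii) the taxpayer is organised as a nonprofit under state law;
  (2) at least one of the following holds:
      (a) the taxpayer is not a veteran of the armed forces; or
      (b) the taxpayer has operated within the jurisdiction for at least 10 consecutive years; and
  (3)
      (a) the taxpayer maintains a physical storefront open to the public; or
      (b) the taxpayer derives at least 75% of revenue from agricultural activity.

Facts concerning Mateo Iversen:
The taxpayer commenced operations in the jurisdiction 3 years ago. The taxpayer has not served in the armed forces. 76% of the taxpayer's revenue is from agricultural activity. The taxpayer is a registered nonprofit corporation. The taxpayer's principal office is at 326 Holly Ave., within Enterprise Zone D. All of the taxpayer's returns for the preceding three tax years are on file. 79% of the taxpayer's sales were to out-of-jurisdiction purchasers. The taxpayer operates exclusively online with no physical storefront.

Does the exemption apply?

(a) not (in enterprise zone) — fails.
(i) >40% out-of-jur. sales — holds.
(ii) nonprofit — satisfied.
So (b) is satisfied (T AND T).
(1) = F OR T = true.
(a) not (veteran) — holds.
(b) ≥ 10 yrs in jurisdiction — not met.
So (2) is satisfied (T OR F).
(a) has storefront — fails.
(b) ≥75% agricultural — met.
(3) = F OR T = true.
Overall: T AND T AND T → true.

Yes — exempt.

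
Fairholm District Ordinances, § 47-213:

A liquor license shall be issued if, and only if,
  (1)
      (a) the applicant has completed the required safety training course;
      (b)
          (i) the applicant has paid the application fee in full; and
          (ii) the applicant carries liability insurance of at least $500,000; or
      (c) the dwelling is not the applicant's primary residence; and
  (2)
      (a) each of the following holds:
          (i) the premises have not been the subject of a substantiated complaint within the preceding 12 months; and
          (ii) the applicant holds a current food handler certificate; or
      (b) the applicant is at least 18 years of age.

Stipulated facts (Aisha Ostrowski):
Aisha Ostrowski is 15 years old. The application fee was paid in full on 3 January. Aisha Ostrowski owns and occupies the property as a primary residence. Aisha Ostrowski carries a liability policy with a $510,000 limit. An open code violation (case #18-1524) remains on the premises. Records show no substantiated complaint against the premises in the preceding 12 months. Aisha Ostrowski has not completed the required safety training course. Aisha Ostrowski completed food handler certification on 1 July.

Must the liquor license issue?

(a) safety training — not met.
(i) fee paid — met.
(ii) insurance ≥ $500,000 — met.
(b): T AND T → true.
(c) not (primary residence) — fails.
So (1) is satisfied (F OR T OR F).
(i) no complaint in 12 mo. — satisfied.
(ii) food handler cert. — met.
(a): T AND T → true.
(b) age ≥ 18 — fails.
So (2) is satisfied (T OR F).
Overall = T AND T = true.

Yes — granted.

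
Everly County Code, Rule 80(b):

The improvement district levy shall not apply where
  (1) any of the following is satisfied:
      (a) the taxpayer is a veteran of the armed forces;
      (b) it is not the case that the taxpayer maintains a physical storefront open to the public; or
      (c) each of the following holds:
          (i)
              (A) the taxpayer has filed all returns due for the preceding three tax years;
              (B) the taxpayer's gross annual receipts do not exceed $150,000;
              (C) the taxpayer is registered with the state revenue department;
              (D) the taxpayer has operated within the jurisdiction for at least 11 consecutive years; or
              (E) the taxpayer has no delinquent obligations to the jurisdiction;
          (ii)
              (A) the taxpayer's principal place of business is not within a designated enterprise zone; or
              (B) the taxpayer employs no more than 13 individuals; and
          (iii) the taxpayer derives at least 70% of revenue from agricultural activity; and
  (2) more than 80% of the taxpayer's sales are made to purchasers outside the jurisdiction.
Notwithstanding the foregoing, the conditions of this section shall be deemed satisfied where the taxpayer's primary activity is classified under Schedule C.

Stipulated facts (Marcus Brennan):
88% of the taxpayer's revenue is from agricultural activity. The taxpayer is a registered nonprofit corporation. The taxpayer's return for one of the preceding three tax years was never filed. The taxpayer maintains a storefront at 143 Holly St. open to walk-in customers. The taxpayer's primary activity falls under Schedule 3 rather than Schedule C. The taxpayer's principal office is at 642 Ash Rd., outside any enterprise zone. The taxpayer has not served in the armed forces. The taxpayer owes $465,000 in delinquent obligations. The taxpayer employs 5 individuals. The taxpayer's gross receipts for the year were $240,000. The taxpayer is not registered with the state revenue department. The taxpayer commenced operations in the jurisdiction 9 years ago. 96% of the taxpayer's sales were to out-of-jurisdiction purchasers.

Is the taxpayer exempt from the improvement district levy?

(a) veteran — fails.
(b) not (has storefront) — fails.
(A) returns current — not met.
(B) receipts ≤ $150,000 — not met.
(C) state-registered — fails.
(D) ≥ 11 yrs in jurisdiction — not satisfied.
(E) no delinquency — not met.
(i) = F OR F OR F OR F OR F = false.
(A) not (in enterprise zone) — satisfied.
(B) ≤ 13 employees — satisfied.
(ii): T OR T → true.
(iii) ≥70% agricultural — met.
(c) = F AND T AND T = false.
So (1) is not satisfied (F OR F OR F).
(2) >80% out-of-jur. sales — holds.
So Overall is not satisfied (F AND T).
Exception (Schedule C activity) — not satisfied.
Result: main false OR exception false → false.

No — not exempt.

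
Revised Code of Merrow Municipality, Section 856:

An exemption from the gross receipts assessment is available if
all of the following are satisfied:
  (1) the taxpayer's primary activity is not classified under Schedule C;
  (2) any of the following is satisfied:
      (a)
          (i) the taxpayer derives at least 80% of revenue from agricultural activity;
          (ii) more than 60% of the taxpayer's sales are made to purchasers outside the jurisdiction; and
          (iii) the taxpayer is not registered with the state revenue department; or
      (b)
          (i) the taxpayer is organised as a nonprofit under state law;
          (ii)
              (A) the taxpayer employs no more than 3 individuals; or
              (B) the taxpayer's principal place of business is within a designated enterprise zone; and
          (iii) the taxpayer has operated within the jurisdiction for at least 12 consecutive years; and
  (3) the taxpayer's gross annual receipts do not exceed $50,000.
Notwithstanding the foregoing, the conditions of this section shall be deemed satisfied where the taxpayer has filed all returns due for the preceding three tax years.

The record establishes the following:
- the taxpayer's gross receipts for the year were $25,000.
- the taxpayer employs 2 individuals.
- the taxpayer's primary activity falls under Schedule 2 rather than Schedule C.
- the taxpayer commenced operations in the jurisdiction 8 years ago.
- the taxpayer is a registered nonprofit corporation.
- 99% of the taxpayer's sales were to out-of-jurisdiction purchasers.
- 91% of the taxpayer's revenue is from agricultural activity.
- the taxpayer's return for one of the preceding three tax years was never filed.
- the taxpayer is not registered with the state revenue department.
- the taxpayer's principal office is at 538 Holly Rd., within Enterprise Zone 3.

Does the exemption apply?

Yes — exempt.

(1) not (Schedule C activity) — satisfied.
(i) ≥80% agricultural — met.
(ii) >60% out-of-jur. sales — satisfied.
(iii) not (state-registered) — holds.
(a) = T AND T AND T = true.
(i) nonprofit — holds.
(A) ≤ 3 employees — holds.
(B) in enterprise zone — holds.
(ii): T OR T → true.
(iii) ≥ 12 yrs in jurisdiction — not satisfied.
So (b) is not satisfied (T AND T AND F).
(2): T OR F → true.
(3) receipts ≤ $50,000 — satisfied.
Overall: T AND T AND T → true.
Exception (returns current) — not satisfied.
Result: main true OR exception false → true.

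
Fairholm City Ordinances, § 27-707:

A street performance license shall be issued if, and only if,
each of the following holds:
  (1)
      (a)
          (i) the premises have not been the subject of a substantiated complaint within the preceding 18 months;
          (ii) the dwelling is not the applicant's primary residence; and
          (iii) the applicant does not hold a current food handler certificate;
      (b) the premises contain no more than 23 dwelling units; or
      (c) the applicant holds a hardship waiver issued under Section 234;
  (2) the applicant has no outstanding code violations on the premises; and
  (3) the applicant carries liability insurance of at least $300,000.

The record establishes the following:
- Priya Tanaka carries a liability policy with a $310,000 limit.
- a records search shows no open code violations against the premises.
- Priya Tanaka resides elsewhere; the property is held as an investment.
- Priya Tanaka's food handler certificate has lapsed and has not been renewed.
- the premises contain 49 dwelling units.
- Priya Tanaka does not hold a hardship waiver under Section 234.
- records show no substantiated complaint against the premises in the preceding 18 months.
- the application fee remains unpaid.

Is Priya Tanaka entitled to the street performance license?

Yes — granted.

(i) no complaint in 18 mo. — satisfied.
(ii) not (primary residence) — met.
(iii) not (food handler cert.) — holds.
(a) = T AND T AND T = true.
(b) ≤ 23 units — fails.
(c) hardship waiver — fails.
(1): T OR F OR F → true.
(2) no code violations — satisfied.
(3) insurance ≥ $300,000 — holds.
So Overall is satisfied (T AND T AND T).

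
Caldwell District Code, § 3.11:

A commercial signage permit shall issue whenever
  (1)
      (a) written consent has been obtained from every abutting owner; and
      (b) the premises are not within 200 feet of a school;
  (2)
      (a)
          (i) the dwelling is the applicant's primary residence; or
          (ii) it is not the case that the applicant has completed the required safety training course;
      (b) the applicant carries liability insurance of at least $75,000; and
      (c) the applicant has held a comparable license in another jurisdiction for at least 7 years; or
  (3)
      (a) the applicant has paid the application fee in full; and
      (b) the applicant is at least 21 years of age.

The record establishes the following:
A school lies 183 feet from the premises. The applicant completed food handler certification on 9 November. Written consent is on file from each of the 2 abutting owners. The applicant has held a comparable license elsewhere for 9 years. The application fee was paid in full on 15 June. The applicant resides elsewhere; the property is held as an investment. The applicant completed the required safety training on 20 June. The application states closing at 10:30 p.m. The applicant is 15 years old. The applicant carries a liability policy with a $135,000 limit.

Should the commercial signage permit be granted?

No — denied.

(a) all abutters consent — satisfied.
(b) ≥200 ft from school — fails.
(1) = T AND F = false.
(i) primary residence — not satisfied.
(ii) not (safety training) — not met.
(a): F OR F → false.
(b) insurance ≥ $75,000 — met.
(c) prior license ≥ 7 yr — satisfied.
(2): F AND T AND T → false.
(a) fee paid — holds.
(b) age ≥ 21 — not satisfied.
So (3) is not satisfied (T AND F).
Overall = F OR F OR F = false.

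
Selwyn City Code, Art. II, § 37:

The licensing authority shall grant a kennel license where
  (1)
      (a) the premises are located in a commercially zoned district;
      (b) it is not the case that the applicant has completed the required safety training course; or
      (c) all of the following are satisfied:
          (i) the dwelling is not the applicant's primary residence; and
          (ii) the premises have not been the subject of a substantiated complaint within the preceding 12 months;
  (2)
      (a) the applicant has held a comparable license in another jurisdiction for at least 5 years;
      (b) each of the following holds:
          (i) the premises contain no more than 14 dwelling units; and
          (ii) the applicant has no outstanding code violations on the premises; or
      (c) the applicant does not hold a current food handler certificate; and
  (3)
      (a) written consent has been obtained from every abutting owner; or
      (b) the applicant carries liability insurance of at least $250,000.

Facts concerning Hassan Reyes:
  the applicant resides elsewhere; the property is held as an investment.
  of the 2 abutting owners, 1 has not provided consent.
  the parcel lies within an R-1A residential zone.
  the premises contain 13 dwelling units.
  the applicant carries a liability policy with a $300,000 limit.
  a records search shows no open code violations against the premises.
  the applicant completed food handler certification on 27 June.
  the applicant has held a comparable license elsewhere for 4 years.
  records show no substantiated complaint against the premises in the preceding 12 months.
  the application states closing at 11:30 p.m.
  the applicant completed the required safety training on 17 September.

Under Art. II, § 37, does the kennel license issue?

Yes — granted.

(a) commercially zoned — fails.
(b) not (safety training) — not met.
(i) not (primary residence) — holds.
(ii) no complaint in 12 mo. — holds.
(c): T AND T → true.
(1) = F OR F OR T = true.
(a) prior license ≥ 5 yr — not met.
(i) ≤ 14 units — satisfied.
(ii) no code violations — met.
So (b) is satisfied (T AND T).
(c) not (food handler cert.) — not satisfied.
So (2) is satisfied (F OR T OR F).
(a) all abutters consent — not satisfied.
(b) insurance ≥ $250,000 — met.
So (3) is satisfied (F OR T).
Overall = T AND T AND T = true.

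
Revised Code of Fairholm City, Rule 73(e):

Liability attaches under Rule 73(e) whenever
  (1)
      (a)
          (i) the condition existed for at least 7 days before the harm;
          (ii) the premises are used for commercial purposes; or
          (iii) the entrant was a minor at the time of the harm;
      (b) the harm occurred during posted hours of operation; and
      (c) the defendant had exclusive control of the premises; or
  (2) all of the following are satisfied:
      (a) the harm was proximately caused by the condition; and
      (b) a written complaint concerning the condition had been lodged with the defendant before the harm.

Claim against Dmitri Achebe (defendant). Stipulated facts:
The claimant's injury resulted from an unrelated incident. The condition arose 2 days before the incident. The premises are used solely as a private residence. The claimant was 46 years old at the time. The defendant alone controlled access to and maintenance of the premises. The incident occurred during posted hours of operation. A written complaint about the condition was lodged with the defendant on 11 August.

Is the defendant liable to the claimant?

No — not liable.

(i) condition ≥7 days old — not satisfied.
(ii) commercial use — not satisfied.
(iii) entrant a minor — not met.
So (a) is not satisfied (F OR F OR F).
(b) during posted hours — satisfied.
(c) exclusive control — holds.
(1): F AND T AND T → false.
(a) proximate cause — not satisfied.
(b) complaint lodged — satisfied.
So (2) is not satisfied (F AND T).
Overall: F OR F → false.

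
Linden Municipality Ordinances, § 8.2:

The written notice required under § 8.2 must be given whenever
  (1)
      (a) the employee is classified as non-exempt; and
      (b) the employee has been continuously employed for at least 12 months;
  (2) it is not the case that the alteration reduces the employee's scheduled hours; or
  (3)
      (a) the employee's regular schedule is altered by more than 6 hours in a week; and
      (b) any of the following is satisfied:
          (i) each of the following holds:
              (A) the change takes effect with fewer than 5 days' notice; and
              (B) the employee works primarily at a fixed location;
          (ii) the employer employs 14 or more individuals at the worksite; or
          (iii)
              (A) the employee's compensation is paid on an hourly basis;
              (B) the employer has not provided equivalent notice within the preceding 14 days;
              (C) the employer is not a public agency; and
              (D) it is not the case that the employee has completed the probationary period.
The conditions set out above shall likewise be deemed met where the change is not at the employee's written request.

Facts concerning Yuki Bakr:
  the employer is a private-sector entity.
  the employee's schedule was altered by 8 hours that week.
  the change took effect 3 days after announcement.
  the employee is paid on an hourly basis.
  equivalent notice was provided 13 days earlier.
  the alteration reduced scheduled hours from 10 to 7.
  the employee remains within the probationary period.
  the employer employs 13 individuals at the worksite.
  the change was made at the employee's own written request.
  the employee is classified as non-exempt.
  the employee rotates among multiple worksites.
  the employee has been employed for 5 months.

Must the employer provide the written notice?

(a) non-exempt — satisfied.
(b) tenure ≥ 12 mo. — fails.
(1): T AND F → false.
(2) not (hours reduced) — not met.
(a) schedule shift > 6h — holds.
(A) < 5 days' notice — holds.
(B) fixed location — not satisfied.
(i): T AND F → false.
(ii) ≥ 14 at site — not satisfied.
(A) hourly-paid — met.
(B) no recent notice — fails.
(C) not (public agency) — met.
(D) not (past probation) — holds.
(iii) = T AND F AND T AND T = false.
(b): F OR F OR F → false.
(3) = T AND F = false.
Overall = F OR F OR F = false.
Exception (not employee-requested) — not satisfied.
Result: main false OR exception false → false.

No — not required.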